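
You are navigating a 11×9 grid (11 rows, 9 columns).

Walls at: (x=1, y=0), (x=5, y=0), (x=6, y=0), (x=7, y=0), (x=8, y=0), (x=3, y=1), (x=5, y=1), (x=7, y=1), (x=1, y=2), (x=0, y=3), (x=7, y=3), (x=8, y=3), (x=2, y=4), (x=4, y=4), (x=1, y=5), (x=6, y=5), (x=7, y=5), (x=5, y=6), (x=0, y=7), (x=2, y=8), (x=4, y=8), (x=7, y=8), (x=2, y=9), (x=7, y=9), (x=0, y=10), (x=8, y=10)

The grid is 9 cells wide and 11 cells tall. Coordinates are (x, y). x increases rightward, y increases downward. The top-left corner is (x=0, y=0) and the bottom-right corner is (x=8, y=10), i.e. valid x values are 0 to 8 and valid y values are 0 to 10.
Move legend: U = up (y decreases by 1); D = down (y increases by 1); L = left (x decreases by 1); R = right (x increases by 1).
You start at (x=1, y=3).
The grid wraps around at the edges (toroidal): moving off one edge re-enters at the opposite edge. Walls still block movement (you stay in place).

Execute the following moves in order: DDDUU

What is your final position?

Start: (x=1, y=3)
  D (down): (x=1, y=3) -> (x=1, y=4)
  D (down): blocked, stay at (x=1, y=4)
  D (down): blocked, stay at (x=1, y=4)
  U (up): (x=1, y=4) -> (x=1, y=3)
  U (up): blocked, stay at (x=1, y=3)
Final: (x=1, y=3)

Answer: Final position: (x=1, y=3)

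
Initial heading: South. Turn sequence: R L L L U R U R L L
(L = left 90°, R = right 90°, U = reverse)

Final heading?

Answer: Final heading: North

Derivation:
Start: South
  R (right (90° clockwise)) -> West
  L (left (90° counter-clockwise)) -> South
  L (left (90° counter-clockwise)) -> East
  L (left (90° counter-clockwise)) -> North
  U (U-turn (180°)) -> South
  R (right (90° clockwise)) -> West
  U (U-turn (180°)) -> East
  R (right (90° clockwise)) -> South
  L (left (90° counter-clockwise)) -> East
  L (left (90° counter-clockwise)) -> North
Final: North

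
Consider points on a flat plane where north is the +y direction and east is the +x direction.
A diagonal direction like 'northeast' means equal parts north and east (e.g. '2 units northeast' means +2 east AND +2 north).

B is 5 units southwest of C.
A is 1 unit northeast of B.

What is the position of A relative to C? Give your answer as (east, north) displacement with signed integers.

Answer: A is at (east=-4, north=-4) relative to C.

Derivation:
Place C at the origin (east=0, north=0).
  B is 5 units southwest of C: delta (east=-5, north=-5); B at (east=-5, north=-5).
  A is 1 unit northeast of B: delta (east=+1, north=+1); A at (east=-4, north=-4).
Therefore A relative to C: (east=-4, north=-4).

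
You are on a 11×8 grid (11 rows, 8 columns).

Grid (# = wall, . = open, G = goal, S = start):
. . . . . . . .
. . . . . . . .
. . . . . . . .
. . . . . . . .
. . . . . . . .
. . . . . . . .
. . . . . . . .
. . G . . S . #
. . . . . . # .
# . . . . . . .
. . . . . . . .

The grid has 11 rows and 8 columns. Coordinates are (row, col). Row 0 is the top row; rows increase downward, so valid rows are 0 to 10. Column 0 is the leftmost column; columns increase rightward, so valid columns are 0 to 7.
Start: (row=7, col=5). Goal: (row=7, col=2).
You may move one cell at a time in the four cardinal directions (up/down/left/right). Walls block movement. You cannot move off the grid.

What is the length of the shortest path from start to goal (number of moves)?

Answer: Shortest path length: 3

Derivation:
BFS from (row=7, col=5) until reaching (row=7, col=2):
  Distance 0: (row=7, col=5)
  Distance 1: (row=6, col=5), (row=7, col=4), (row=7, col=6), (row=8, col=5)
  Distance 2: (row=5, col=5), (row=6, col=4), (row=6, col=6), (row=7, col=3), (row=8, col=4), (row=9, col=5)
  Distance 3: (row=4, col=5), (row=5, col=4), (row=5, col=6), (row=6, col=3), (row=6, col=7), (row=7, col=2), (row=8, col=3), (row=9, col=4), (row=9, col=6), (row=10, col=5)  <- goal reached here
One shortest path (3 moves): (row=7, col=5) -> (row=7, col=4) -> (row=7, col=3) -> (row=7, col=2)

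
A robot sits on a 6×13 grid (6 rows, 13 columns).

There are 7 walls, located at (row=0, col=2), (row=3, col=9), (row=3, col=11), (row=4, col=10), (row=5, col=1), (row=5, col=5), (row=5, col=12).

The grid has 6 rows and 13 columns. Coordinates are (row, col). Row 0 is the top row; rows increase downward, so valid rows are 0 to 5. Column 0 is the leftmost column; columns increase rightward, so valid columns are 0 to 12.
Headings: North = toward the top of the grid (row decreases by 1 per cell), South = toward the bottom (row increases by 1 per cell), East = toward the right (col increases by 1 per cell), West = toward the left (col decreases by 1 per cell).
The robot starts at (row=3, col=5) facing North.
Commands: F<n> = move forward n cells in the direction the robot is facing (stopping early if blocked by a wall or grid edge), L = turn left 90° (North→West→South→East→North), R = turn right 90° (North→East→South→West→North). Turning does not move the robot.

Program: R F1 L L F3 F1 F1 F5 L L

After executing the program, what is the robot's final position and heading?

Start: (row=3, col=5), facing North
  R: turn right, now facing East
  F1: move forward 1, now at (row=3, col=6)
  L: turn left, now facing North
  L: turn left, now facing West
  F3: move forward 3, now at (row=3, col=3)
  F1: move forward 1, now at (row=3, col=2)
  F1: move forward 1, now at (row=3, col=1)
  F5: move forward 1/5 (blocked), now at (row=3, col=0)
  L: turn left, now facing South
  L: turn left, now facing East
Final: (row=3, col=0), facing East

Answer: Final position: (row=3, col=0), facing East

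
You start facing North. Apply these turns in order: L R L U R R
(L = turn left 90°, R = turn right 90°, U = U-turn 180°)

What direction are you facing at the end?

Start: North
  L (left (90° counter-clockwise)) -> West
  R (right (90° clockwise)) -> North
  L (left (90° counter-clockwise)) -> West
  U (U-turn (180°)) -> East
  R (right (90° clockwise)) -> South
  R (right (90° clockwise)) -> West
Final: West

Answer: Final heading: West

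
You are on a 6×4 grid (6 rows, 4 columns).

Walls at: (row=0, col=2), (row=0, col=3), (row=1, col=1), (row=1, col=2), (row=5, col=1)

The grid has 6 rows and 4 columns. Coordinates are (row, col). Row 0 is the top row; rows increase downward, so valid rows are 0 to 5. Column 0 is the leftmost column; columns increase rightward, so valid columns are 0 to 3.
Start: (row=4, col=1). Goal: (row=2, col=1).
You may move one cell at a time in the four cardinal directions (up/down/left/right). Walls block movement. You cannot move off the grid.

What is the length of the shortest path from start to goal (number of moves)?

Answer: Shortest path length: 2

Derivation:
BFS from (row=4, col=1) until reaching (row=2, col=1):
  Distance 0: (row=4, col=1)
  Distance 1: (row=3, col=1), (row=4, col=0), (row=4, col=2)
  Distance 2: (row=2, col=1), (row=3, col=0), (row=3, col=2), (row=4, col=3), (row=5, col=0), (row=5, col=2)  <- goal reached here
One shortest path (2 moves): (row=4, col=1) -> (row=3, col=1) -> (row=2, col=1)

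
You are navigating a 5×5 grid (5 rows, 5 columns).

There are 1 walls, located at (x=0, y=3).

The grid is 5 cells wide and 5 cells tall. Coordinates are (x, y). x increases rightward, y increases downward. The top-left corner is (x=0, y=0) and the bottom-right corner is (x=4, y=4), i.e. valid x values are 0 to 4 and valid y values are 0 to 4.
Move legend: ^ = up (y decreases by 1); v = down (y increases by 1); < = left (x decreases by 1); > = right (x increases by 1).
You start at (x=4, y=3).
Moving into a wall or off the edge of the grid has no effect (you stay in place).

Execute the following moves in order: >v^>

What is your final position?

Answer: Final position: (x=4, y=3)

Derivation:
Start: (x=4, y=3)
  > (right): blocked, stay at (x=4, y=3)
  v (down): (x=4, y=3) -> (x=4, y=4)
  ^ (up): (x=4, y=4) -> (x=4, y=3)
  > (right): blocked, stay at (x=4, y=3)
Final: (x=4, y=3)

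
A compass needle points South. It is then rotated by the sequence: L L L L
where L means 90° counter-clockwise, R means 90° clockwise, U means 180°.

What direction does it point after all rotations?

Start: South
  L (left (90° counter-clockwise)) -> East
  L (left (90° counter-clockwise)) -> North
  L (left (90° counter-clockwise)) -> West
  L (left (90° counter-clockwise)) -> South
Final: South

Answer: Final heading: South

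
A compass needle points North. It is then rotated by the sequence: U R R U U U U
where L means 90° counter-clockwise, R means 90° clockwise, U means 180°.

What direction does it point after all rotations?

Answer: Final heading: North

Derivation:
Start: North
  U (U-turn (180°)) -> South
  R (right (90° clockwise)) -> West
  R (right (90° clockwise)) -> North
  U (U-turn (180°)) -> South
  U (U-turn (180°)) -> North
  U (U-turn (180°)) -> South
  U (U-turn (180°)) -> North
Final: North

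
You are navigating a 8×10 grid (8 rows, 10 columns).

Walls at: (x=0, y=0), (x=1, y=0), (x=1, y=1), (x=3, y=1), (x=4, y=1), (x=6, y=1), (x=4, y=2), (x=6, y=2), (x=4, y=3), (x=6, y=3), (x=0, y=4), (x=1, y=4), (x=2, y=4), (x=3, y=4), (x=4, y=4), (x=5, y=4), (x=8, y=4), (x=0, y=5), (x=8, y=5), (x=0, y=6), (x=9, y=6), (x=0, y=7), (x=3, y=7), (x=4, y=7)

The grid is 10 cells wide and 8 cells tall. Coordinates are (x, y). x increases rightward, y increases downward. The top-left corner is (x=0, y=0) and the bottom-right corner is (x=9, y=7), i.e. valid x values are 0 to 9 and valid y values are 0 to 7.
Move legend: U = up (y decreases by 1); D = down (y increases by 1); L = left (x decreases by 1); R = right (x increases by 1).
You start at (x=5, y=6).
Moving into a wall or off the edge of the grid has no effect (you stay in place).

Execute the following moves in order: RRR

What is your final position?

Start: (x=5, y=6)
  R (right): (x=5, y=6) -> (x=6, y=6)
  R (right): (x=6, y=6) -> (x=7, y=6)
  R (right): (x=7, y=6) -> (x=8, y=6)
Final: (x=8, y=6)

Answer: Final position: (x=8, y=6)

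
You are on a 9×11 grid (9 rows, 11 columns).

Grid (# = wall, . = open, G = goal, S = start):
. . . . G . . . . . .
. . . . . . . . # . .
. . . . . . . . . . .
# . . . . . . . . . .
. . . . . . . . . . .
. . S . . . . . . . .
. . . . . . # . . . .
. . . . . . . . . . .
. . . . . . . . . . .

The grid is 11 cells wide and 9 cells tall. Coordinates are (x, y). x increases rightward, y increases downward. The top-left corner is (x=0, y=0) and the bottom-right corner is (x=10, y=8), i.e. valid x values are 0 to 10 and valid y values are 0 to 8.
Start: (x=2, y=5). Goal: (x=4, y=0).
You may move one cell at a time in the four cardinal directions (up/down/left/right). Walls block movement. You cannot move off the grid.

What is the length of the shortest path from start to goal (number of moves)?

BFS from (x=2, y=5) until reaching (x=4, y=0):
  Distance 0: (x=2, y=5)
  Distance 1: (x=2, y=4), (x=1, y=5), (x=3, y=5), (x=2, y=6)
  Distance 2: (x=2, y=3), (x=1, y=4), (x=3, y=4), (x=0, y=5), (x=4, y=5), (x=1, y=6), (x=3, y=6), (x=2, y=7)
  Distance 3: (x=2, y=2), (x=1, y=3), (x=3, y=3), (x=0, y=4), (x=4, y=4), (x=5, y=5), (x=0, y=6), (x=4, y=6), (x=1, y=7), (x=3, y=7), (x=2, y=8)
  Distance 4: (x=2, y=1), (x=1, y=2), (x=3, y=2), (x=4, y=3), (x=5, y=4), (x=6, y=5), (x=5, y=6), (x=0, y=7), (x=4, y=7), (x=1, y=8), (x=3, y=8)
  Distance 5: (x=2, y=0), (x=1, y=1), (x=3, y=1), (x=0, y=2), (x=4, y=2), (x=5, y=3), (x=6, y=4), (x=7, y=5), (x=5, y=7), (x=0, y=8), (x=4, y=8)
  Distance 6: (x=1, y=0), (x=3, y=0), (x=0, y=1), (x=4, y=1), (x=5, y=2), (x=6, y=3), (x=7, y=4), (x=8, y=5), (x=7, y=6), (x=6, y=7), (x=5, y=8)
  Distance 7: (x=0, y=0), (x=4, y=0), (x=5, y=1), (x=6, y=2), (x=7, y=3), (x=8, y=4), (x=9, y=5), (x=8, y=6), (x=7, y=7), (x=6, y=8)  <- goal reached here
One shortest path (7 moves): (x=2, y=5) -> (x=3, y=5) -> (x=4, y=5) -> (x=4, y=4) -> (x=4, y=3) -> (x=4, y=2) -> (x=4, y=1) -> (x=4, y=0)

Answer: Shortest path length: 7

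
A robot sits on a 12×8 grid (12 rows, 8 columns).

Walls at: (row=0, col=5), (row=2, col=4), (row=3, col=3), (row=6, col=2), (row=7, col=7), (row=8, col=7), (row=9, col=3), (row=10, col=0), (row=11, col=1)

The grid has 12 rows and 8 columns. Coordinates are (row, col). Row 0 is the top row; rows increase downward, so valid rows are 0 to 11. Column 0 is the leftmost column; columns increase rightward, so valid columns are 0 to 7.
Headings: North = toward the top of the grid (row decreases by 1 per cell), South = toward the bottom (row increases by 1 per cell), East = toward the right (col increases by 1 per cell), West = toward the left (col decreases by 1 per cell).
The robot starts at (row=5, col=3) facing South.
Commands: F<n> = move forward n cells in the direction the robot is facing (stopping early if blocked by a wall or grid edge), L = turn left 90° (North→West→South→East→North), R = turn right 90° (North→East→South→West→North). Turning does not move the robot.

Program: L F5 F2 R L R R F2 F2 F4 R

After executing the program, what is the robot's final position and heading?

Answer: Final position: (row=5, col=0), facing North

Derivation:
Start: (row=5, col=3), facing South
  L: turn left, now facing East
  F5: move forward 4/5 (blocked), now at (row=5, col=7)
  F2: move forward 0/2 (blocked), now at (row=5, col=7)
  R: turn right, now facing South
  L: turn left, now facing East
  R: turn right, now facing South
  R: turn right, now facing West
  F2: move forward 2, now at (row=5, col=5)
  F2: move forward 2, now at (row=5, col=3)
  F4: move forward 3/4 (blocked), now at (row=5, col=0)
  R: turn right, now facing North
Final: (row=5, col=0), facing North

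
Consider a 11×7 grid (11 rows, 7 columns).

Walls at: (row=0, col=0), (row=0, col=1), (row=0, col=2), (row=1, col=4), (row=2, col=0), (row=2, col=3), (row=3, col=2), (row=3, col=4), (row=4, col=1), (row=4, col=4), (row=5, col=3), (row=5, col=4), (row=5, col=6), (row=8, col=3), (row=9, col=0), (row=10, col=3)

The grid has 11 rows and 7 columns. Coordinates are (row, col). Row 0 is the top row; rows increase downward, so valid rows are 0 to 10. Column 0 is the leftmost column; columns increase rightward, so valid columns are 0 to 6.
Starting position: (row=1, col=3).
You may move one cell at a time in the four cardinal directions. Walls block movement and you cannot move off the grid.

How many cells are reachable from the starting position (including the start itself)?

BFS flood-fill from (row=1, col=3):
  Distance 0: (row=1, col=3)
  Distance 1: (row=0, col=3), (row=1, col=2)
  Distance 2: (row=0, col=4), (row=1, col=1), (row=2, col=2)
  Distance 3: (row=0, col=5), (row=1, col=0), (row=2, col=1)
  Distance 4: (row=0, col=6), (row=1, col=5), (row=3, col=1)
  Distance 5: (row=1, col=6), (row=2, col=5), (row=3, col=0)
  Distance 6: (row=2, col=4), (row=2, col=6), (row=3, col=5), (row=4, col=0)
  Distance 7: (row=3, col=6), (row=4, col=5), (row=5, col=0)
  Distance 8: (row=4, col=6), (row=5, col=1), (row=5, col=5), (row=6, col=0)
  Distance 9: (row=5, col=2), (row=6, col=1), (row=6, col=5), (row=7, col=0)
  Distance 10: (row=4, col=2), (row=6, col=2), (row=6, col=4), (row=6, col=6), (row=7, col=1), (row=7, col=5), (row=8, col=0)
  Distance 11: (row=4, col=3), (row=6, col=3), (row=7, col=2), (row=7, col=4), (row=7, col=6), (row=8, col=1), (row=8, col=5)
  Distance 12: (row=3, col=3), (row=7, col=3), (row=8, col=2), (row=8, col=4), (row=8, col=6), (row=9, col=1), (row=9, col=5)
  Distance 13: (row=9, col=2), (row=9, col=4), (row=9, col=6), (row=10, col=1), (row=10, col=5)
  Distance 14: (row=9, col=3), (row=10, col=0), (row=10, col=2), (row=10, col=4), (row=10, col=6)
Total reachable: 61 (grid has 61 open cells total)

Answer: Reachable cells: 61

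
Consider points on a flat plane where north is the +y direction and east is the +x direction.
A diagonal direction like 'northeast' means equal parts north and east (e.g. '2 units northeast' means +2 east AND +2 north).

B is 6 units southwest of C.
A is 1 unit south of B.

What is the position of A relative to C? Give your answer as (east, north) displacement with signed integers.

Place C at the origin (east=0, north=0).
  B is 6 units southwest of C: delta (east=-6, north=-6); B at (east=-6, north=-6).
  A is 1 unit south of B: delta (east=+0, north=-1); A at (east=-6, north=-7).
Therefore A relative to C: (east=-6, north=-7).

Answer: A is at (east=-6, north=-7) relative to C.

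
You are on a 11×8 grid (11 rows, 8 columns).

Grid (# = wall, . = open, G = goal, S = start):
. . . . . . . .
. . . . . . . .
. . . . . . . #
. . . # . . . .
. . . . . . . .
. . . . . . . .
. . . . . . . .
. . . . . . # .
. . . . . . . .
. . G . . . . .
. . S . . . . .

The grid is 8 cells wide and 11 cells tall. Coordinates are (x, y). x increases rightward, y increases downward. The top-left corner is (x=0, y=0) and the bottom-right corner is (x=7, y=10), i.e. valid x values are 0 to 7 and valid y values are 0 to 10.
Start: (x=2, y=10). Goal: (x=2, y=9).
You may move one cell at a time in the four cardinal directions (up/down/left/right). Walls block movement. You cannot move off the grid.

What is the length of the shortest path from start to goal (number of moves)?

BFS from (x=2, y=10) until reaching (x=2, y=9):
  Distance 0: (x=2, y=10)
  Distance 1: (x=2, y=9), (x=1, y=10), (x=3, y=10)  <- goal reached here
One shortest path (1 moves): (x=2, y=10) -> (x=2, y=9)

Answer: Shortest path length: 1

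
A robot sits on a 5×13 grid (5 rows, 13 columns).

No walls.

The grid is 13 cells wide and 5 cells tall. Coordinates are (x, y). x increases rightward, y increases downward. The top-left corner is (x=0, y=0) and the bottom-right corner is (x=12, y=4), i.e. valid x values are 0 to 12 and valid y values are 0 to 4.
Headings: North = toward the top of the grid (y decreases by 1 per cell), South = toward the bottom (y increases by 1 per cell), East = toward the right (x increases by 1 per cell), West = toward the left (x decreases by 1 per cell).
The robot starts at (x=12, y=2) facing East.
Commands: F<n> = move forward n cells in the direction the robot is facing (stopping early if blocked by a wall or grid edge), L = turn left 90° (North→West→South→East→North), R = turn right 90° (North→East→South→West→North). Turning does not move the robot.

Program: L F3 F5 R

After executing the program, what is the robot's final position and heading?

Answer: Final position: (x=12, y=0), facing East

Derivation:
Start: (x=12, y=2), facing East
  L: turn left, now facing North
  F3: move forward 2/3 (blocked), now at (x=12, y=0)
  F5: move forward 0/5 (blocked), now at (x=12, y=0)
  R: turn right, now facing East
Final: (x=12, y=0), facing East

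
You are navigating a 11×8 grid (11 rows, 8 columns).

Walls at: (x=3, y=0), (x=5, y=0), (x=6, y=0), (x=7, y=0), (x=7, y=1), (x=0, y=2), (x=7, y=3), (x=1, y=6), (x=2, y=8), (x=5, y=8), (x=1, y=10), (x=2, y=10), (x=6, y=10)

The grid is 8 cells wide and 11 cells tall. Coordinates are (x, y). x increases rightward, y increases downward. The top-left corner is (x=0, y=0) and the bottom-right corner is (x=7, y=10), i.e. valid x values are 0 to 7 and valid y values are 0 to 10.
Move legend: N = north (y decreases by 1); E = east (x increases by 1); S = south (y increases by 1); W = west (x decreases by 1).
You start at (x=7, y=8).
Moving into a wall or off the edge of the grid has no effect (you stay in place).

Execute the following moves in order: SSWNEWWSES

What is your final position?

Answer: Final position: (x=5, y=10)

Derivation:
Start: (x=7, y=8)
  S (south): (x=7, y=8) -> (x=7, y=9)
  S (south): (x=7, y=9) -> (x=7, y=10)
  W (west): blocked, stay at (x=7, y=10)
  N (north): (x=7, y=10) -> (x=7, y=9)
  E (east): blocked, stay at (x=7, y=9)
  W (west): (x=7, y=9) -> (x=6, y=9)
  W (west): (x=6, y=9) -> (x=5, y=9)
  S (south): (x=5, y=9) -> (x=5, y=10)
  E (east): blocked, stay at (x=5, y=10)
  S (south): blocked, stay at (x=5, y=10)
Final: (x=5, y=10)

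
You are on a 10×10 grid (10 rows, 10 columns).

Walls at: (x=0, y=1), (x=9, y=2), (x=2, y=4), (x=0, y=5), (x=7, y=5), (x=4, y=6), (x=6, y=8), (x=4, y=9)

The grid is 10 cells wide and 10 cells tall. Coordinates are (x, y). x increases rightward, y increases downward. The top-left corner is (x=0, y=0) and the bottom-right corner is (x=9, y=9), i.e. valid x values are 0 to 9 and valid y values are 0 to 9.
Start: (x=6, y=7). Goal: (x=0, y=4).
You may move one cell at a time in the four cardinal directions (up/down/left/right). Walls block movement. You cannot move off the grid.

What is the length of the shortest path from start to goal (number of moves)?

Answer: Shortest path length: 9

Derivation:
BFS from (x=6, y=7) until reaching (x=0, y=4):
  Distance 0: (x=6, y=7)
  Distance 1: (x=6, y=6), (x=5, y=7), (x=7, y=7)
  Distance 2: (x=6, y=5), (x=5, y=6), (x=7, y=6), (x=4, y=7), (x=8, y=7), (x=5, y=8), (x=7, y=8)
  Distance 3: (x=6, y=4), (x=5, y=5), (x=8, y=6), (x=3, y=7), (x=9, y=7), (x=4, y=8), (x=8, y=8), (x=5, y=9), (x=7, y=9)
  Distance 4: (x=6, y=3), (x=5, y=4), (x=7, y=4), (x=4, y=5), (x=8, y=5), (x=3, y=6), (x=9, y=6), (x=2, y=7), (x=3, y=8), (x=9, y=8), (x=6, y=9), (x=8, y=9)
  Distance 5: (x=6, y=2), (x=5, y=3), (x=7, y=3), (x=4, y=4), (x=8, y=4), (x=3, y=5), (x=9, y=5), (x=2, y=6), (x=1, y=7), (x=2, y=8), (x=3, y=9), (x=9, y=9)
  Distance 6: (x=6, y=1), (x=5, y=2), (x=7, y=2), (x=4, y=3), (x=8, y=3), (x=3, y=4), (x=9, y=4), (x=2, y=5), (x=1, y=6), (x=0, y=7), (x=1, y=8), (x=2, y=9)
  Distance 7: (x=6, y=0), (x=5, y=1), (x=7, y=1), (x=4, y=2), (x=8, y=2), (x=3, y=3), (x=9, y=3), (x=1, y=5), (x=0, y=6), (x=0, y=8), (x=1, y=9)
  Distance 8: (x=5, y=0), (x=7, y=0), (x=4, y=1), (x=8, y=1), (x=3, y=2), (x=2, y=3), (x=1, y=4), (x=0, y=9)
  Distance 9: (x=4, y=0), (x=8, y=0), (x=3, y=1), (x=9, y=1), (x=2, y=2), (x=1, y=3), (x=0, y=4)  <- goal reached here
One shortest path (9 moves): (x=6, y=7) -> (x=5, y=7) -> (x=4, y=7) -> (x=3, y=7) -> (x=2, y=7) -> (x=1, y=7) -> (x=1, y=6) -> (x=1, y=5) -> (x=1, y=4) -> (x=0, y=4)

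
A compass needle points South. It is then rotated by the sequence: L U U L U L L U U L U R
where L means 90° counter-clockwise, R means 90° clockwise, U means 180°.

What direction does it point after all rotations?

Start: South
  L (left (90° counter-clockwise)) -> East
  U (U-turn (180°)) -> West
  U (U-turn (180°)) -> East
  L (left (90° counter-clockwise)) -> North
  U (U-turn (180°)) -> South
  L (left (90° counter-clockwise)) -> East
  L (left (90° counter-clockwise)) -> North
  U (U-turn (180°)) -> South
  U (U-turn (180°)) -> North
  L (left (90° counter-clockwise)) -> West
  U (U-turn (180°)) -> East
  R (right (90° clockwise)) -> South
Final: South

Answer: Final heading: South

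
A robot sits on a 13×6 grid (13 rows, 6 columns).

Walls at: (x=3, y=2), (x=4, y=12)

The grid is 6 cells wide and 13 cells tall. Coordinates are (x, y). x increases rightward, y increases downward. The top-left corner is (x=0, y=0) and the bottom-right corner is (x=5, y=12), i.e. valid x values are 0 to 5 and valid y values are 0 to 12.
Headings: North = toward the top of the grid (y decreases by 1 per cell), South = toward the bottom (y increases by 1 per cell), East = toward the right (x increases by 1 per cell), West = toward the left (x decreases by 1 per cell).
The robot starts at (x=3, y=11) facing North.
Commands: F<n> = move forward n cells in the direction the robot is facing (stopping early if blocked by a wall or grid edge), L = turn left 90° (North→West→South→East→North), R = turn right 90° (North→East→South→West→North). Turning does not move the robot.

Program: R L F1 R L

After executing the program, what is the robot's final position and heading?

Start: (x=3, y=11), facing North
  R: turn right, now facing East
  L: turn left, now facing North
  F1: move forward 1, now at (x=3, y=10)
  R: turn right, now facing East
  L: turn left, now facing North
Final: (x=3, y=10), facing North

Answer: Final position: (x=3, y=10), facing North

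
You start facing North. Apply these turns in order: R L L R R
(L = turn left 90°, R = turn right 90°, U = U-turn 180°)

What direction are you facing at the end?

Answer: Final heading: East

Derivation:
Start: North
  R (right (90° clockwise)) -> East
  L (left (90° counter-clockwise)) -> North
  L (left (90° counter-clockwise)) -> West
  R (right (90° clockwise)) -> North
  R (right (90° clockwise)) -> East
Final: East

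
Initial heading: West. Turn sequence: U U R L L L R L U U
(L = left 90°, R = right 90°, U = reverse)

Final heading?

Start: West
  U (U-turn (180°)) -> East
  U (U-turn (180°)) -> West
  R (right (90° clockwise)) -> North
  L (left (90° counter-clockwise)) -> West
  L (left (90° counter-clockwise)) -> South
  L (left (90° counter-clockwise)) -> East
  R (right (90° clockwise)) -> South
  L (left (90° counter-clockwise)) -> East
  U (U-turn (180°)) -> West
  U (U-turn (180°)) -> East
Final: East

Answer: Final heading: East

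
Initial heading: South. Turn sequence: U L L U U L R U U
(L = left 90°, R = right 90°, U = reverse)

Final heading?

Answer: Final heading: South

Derivation:
Start: South
  U (U-turn (180°)) -> North
  L (left (90° counter-clockwise)) -> West
  L (left (90° counter-clockwise)) -> South
  U (U-turn (180°)) -> North
  U (U-turn (180°)) -> South
  L (left (90° counter-clockwise)) -> East
  R (right (90° clockwise)) -> South
  U (U-turn (180°)) -> North
  U (U-turn (180°)) -> South
Final: South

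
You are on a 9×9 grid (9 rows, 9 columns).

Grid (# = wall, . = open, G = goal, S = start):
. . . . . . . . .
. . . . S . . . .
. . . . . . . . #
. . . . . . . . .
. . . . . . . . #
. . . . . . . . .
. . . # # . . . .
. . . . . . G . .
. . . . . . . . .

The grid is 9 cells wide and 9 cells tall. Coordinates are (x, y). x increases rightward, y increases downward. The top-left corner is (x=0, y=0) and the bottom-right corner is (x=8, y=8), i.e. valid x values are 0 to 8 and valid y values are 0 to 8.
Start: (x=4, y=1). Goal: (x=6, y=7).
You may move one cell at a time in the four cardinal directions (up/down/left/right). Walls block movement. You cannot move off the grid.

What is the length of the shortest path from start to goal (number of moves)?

Answer: Shortest path length: 8

Derivation:
BFS from (x=4, y=1) until reaching (x=6, y=7):
  Distance 0: (x=4, y=1)
  Distance 1: (x=4, y=0), (x=3, y=1), (x=5, y=1), (x=4, y=2)
  Distance 2: (x=3, y=0), (x=5, y=0), (x=2, y=1), (x=6, y=1), (x=3, y=2), (x=5, y=2), (x=4, y=3)
  Distance 3: (x=2, y=0), (x=6, y=0), (x=1, y=1), (x=7, y=1), (x=2, y=2), (x=6, y=2), (x=3, y=3), (x=5, y=3), (x=4, y=4)
  Distance 4: (x=1, y=0), (x=7, y=0), (x=0, y=1), (x=8, y=1), (x=1, y=2), (x=7, y=2), (x=2, y=3), (x=6, y=3), (x=3, y=4), (x=5, y=4), (x=4, y=5)
  Distance 5: (x=0, y=0), (x=8, y=0), (x=0, y=2), (x=1, y=3), (x=7, y=3), (x=2, y=4), (x=6, y=4), (x=3, y=5), (x=5, y=5)
  Distance 6: (x=0, y=3), (x=8, y=3), (x=1, y=4), (x=7, y=4), (x=2, y=5), (x=6, y=5), (x=5, y=6)
  Distance 7: (x=0, y=4), (x=1, y=5), (x=7, y=5), (x=2, y=6), (x=6, y=6), (x=5, y=7)
  Distance 8: (x=0, y=5), (x=8, y=5), (x=1, y=6), (x=7, y=6), (x=2, y=7), (x=4, y=7), (x=6, y=7), (x=5, y=8)  <- goal reached here
One shortest path (8 moves): (x=4, y=1) -> (x=5, y=1) -> (x=6, y=1) -> (x=6, y=2) -> (x=6, y=3) -> (x=6, y=4) -> (x=6, y=5) -> (x=6, y=6) -> (x=6, y=7)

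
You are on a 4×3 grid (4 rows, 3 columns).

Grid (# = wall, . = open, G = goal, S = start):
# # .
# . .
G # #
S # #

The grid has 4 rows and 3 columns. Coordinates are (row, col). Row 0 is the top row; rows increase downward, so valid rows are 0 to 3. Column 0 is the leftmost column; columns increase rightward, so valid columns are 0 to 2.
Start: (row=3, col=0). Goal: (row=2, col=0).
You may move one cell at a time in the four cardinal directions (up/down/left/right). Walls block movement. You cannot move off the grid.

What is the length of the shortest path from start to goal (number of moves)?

Answer: Shortest path length: 1

Derivation:
BFS from (row=3, col=0) until reaching (row=2, col=0):
  Distance 0: (row=3, col=0)
  Distance 1: (row=2, col=0)  <- goal reached here
One shortest path (1 moves): (row=3, col=0) -> (row=2, col=0)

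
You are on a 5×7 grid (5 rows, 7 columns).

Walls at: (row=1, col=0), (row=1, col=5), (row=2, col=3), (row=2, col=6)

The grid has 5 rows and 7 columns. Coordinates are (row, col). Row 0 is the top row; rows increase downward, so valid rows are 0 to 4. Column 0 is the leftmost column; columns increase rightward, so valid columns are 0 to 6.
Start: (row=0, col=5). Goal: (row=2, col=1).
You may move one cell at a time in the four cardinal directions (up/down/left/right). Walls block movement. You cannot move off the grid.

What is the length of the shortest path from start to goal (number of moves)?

BFS from (row=0, col=5) until reaching (row=2, col=1):
  Distance 0: (row=0, col=5)
  Distance 1: (row=0, col=4), (row=0, col=6)
  Distance 2: (row=0, col=3), (row=1, col=4), (row=1, col=6)
  Distance 3: (row=0, col=2), (row=1, col=3), (row=2, col=4)
  Distance 4: (row=0, col=1), (row=1, col=2), (row=2, col=5), (row=3, col=4)
  Distance 5: (row=0, col=0), (row=1, col=1), (row=2, col=2), (row=3, col=3), (row=3, col=5), (row=4, col=4)
  Distance 6: (row=2, col=1), (row=3, col=2), (row=3, col=6), (row=4, col=3), (row=4, col=5)  <- goal reached here
One shortest path (6 moves): (row=0, col=5) -> (row=0, col=4) -> (row=0, col=3) -> (row=0, col=2) -> (row=0, col=1) -> (row=1, col=1) -> (row=2, col=1)

Answer: Shortest path length: 6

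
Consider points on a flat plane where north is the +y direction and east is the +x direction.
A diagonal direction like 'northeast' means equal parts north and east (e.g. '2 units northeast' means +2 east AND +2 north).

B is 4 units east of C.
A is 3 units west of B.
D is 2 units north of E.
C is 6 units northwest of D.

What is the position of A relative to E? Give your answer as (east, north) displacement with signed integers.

Answer: A is at (east=-5, north=8) relative to E.

Derivation:
Place E at the origin (east=0, north=0).
  D is 2 units north of E: delta (east=+0, north=+2); D at (east=0, north=2).
  C is 6 units northwest of D: delta (east=-6, north=+6); C at (east=-6, north=8).
  B is 4 units east of C: delta (east=+4, north=+0); B at (east=-2, north=8).
  A is 3 units west of B: delta (east=-3, north=+0); A at (east=-5, north=8).
Therefore A relative to E: (east=-5, north=8).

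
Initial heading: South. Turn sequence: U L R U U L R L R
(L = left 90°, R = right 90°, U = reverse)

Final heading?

Start: South
  U (U-turn (180°)) -> North
  L (left (90° counter-clockwise)) -> West
  R (right (90° clockwise)) -> North
  U (U-turn (180°)) -> South
  U (U-turn (180°)) -> North
  L (left (90° counter-clockwise)) -> West
  R (right (90° clockwise)) -> North
  L (left (90° counter-clockwise)) -> West
  R (right (90° clockwise)) -> North
Final: North

Answer: Final heading: North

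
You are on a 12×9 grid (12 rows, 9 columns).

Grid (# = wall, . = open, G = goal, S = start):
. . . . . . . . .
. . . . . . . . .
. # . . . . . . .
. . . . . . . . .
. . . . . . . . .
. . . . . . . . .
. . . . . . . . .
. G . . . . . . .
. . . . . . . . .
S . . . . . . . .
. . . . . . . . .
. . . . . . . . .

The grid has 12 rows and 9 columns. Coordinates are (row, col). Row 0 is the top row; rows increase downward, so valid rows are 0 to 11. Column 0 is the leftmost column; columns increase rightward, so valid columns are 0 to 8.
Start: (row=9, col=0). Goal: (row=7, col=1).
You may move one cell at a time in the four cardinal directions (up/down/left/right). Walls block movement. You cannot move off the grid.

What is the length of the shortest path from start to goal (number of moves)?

Answer: Shortest path length: 3

Derivation:
BFS from (row=9, col=0) until reaching (row=7, col=1):
  Distance 0: (row=9, col=0)
  Distance 1: (row=8, col=0), (row=9, col=1), (row=10, col=0)
  Distance 2: (row=7, col=0), (row=8, col=1), (row=9, col=2), (row=10, col=1), (row=11, col=0)
  Distance 3: (row=6, col=0), (row=7, col=1), (row=8, col=2), (row=9, col=3), (row=10, col=2), (row=11, col=1)  <- goal reached here
One shortest path (3 moves): (row=9, col=0) -> (row=9, col=1) -> (row=8, col=1) -> (row=7, col=1)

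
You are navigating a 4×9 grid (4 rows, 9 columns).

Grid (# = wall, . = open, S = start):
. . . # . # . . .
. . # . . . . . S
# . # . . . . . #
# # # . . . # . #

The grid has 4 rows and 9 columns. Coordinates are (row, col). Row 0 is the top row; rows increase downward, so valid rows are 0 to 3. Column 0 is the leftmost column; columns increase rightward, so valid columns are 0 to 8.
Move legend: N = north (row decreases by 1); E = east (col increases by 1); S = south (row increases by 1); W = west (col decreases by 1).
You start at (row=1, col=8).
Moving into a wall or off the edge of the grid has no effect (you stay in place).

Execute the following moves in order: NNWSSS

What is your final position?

Start: (row=1, col=8)
  N (north): (row=1, col=8) -> (row=0, col=8)
  N (north): blocked, stay at (row=0, col=8)
  W (west): (row=0, col=8) -> (row=0, col=7)
  S (south): (row=0, col=7) -> (row=1, col=7)
  S (south): (row=1, col=7) -> (row=2, col=7)
  S (south): (row=2, col=7) -> (row=3, col=7)
Final: (row=3, col=7)

Answer: Final position: (row=3, col=7)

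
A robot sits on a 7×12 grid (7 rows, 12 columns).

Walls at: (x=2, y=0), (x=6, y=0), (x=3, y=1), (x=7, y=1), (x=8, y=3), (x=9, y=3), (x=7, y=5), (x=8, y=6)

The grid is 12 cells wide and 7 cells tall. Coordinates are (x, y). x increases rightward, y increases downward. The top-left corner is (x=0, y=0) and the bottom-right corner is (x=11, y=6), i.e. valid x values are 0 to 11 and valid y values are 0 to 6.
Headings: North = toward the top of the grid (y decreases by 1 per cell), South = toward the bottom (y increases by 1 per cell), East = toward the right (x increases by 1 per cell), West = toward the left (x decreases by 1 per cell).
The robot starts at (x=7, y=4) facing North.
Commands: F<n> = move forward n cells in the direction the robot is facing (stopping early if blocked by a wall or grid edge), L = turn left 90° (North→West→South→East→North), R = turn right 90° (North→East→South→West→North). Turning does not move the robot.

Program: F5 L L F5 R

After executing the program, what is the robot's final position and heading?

Start: (x=7, y=4), facing North
  F5: move forward 2/5 (blocked), now at (x=7, y=2)
  L: turn left, now facing West
  L: turn left, now facing South
  F5: move forward 2/5 (blocked), now at (x=7, y=4)
  R: turn right, now facing West
Final: (x=7, y=4), facing West

Answer: Final position: (x=7, y=4), facing West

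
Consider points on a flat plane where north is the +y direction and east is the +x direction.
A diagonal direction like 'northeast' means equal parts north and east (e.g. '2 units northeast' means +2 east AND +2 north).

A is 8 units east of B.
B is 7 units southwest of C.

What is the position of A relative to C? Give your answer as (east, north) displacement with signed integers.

Place C at the origin (east=0, north=0).
  B is 7 units southwest of C: delta (east=-7, north=-7); B at (east=-7, north=-7).
  A is 8 units east of B: delta (east=+8, north=+0); A at (east=1, north=-7).
Therefore A relative to C: (east=1, north=-7).

Answer: A is at (east=1, north=-7) relative to C.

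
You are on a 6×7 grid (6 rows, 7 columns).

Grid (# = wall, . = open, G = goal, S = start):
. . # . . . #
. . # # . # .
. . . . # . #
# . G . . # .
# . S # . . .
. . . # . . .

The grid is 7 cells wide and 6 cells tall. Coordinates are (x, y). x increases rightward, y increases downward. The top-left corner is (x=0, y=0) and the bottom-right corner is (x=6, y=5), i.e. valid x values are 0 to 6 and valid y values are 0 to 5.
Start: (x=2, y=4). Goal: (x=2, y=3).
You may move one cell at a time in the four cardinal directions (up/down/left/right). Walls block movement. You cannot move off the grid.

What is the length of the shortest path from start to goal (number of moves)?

Answer: Shortest path length: 1

Derivation:
BFS from (x=2, y=4) until reaching (x=2, y=3):
  Distance 0: (x=2, y=4)
  Distance 1: (x=2, y=3), (x=1, y=4), (x=2, y=5)  <- goal reached here
One shortest path (1 moves): (x=2, y=4) -> (x=2, y=3)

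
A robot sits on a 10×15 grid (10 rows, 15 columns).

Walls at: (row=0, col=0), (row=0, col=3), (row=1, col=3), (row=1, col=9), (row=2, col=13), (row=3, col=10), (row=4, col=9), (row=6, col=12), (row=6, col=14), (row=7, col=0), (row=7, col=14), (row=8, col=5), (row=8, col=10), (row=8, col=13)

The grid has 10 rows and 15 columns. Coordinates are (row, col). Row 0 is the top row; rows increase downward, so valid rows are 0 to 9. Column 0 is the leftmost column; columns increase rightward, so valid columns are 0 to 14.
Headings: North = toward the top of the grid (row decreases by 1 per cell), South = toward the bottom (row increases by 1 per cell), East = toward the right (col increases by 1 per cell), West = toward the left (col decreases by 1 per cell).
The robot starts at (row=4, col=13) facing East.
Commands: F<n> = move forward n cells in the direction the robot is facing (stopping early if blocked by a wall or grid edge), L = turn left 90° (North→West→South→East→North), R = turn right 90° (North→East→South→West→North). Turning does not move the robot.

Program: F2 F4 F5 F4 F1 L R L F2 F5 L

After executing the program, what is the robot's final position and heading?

Start: (row=4, col=13), facing East
  F2: move forward 1/2 (blocked), now at (row=4, col=14)
  F4: move forward 0/4 (blocked), now at (row=4, col=14)
  F5: move forward 0/5 (blocked), now at (row=4, col=14)
  F4: move forward 0/4 (blocked), now at (row=4, col=14)
  F1: move forward 0/1 (blocked), now at (row=4, col=14)
  L: turn left, now facing North
  R: turn right, now facing East
  L: turn left, now facing North
  F2: move forward 2, now at (row=2, col=14)
  F5: move forward 2/5 (blocked), now at (row=0, col=14)
  L: turn left, now facing West
Final: (row=0, col=14), facing West

Answer: Final position: (row=0, col=14), facing West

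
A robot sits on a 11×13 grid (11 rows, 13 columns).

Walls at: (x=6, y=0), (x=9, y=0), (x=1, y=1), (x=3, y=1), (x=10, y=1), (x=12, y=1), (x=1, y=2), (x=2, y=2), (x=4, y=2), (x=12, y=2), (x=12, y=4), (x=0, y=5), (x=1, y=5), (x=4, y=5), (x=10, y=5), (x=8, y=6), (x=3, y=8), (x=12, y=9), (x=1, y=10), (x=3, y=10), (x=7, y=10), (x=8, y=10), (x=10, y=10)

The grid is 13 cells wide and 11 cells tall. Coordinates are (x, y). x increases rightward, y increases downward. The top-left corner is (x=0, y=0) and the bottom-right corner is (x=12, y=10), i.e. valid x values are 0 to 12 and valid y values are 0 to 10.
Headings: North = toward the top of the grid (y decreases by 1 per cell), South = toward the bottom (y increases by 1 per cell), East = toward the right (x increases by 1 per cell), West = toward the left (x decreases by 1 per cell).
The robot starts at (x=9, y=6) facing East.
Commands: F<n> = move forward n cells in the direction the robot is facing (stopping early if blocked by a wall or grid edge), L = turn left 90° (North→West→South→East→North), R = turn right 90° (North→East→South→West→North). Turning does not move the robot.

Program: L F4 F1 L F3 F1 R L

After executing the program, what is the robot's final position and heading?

Answer: Final position: (x=5, y=1), facing West

Derivation:
Start: (x=9, y=6), facing East
  L: turn left, now facing North
  F4: move forward 4, now at (x=9, y=2)
  F1: move forward 1, now at (x=9, y=1)
  L: turn left, now facing West
  F3: move forward 3, now at (x=6, y=1)
  F1: move forward 1, now at (x=5, y=1)
  R: turn right, now facing North
  L: turn left, now facing West
Final: (x=5, y=1), facing West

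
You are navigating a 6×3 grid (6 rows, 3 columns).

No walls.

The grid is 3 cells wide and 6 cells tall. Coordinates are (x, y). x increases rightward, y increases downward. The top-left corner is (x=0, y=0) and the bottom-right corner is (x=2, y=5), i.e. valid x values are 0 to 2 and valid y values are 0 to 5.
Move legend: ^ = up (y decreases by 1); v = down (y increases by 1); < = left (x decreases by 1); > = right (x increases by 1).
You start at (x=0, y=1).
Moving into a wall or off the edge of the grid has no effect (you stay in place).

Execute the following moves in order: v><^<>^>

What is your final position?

Start: (x=0, y=1)
  v (down): (x=0, y=1) -> (x=0, y=2)
  > (right): (x=0, y=2) -> (x=1, y=2)
  < (left): (x=1, y=2) -> (x=0, y=2)
  ^ (up): (x=0, y=2) -> (x=0, y=1)
  < (left): blocked, stay at (x=0, y=1)
  > (right): (x=0, y=1) -> (x=1, y=1)
  ^ (up): (x=1, y=1) -> (x=1, y=0)
  > (right): (x=1, y=0) -> (x=2, y=0)
Final: (x=2, y=0)

Answer: Final position: (x=2, y=0)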